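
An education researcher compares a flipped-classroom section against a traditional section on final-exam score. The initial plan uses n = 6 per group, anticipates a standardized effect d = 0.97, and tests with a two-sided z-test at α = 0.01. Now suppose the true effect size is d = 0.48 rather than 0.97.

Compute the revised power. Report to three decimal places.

Power ≈ 0.041

With d = 0.48: δ = d·√(n/2) = 0.48 × √(6/2) = 0.8314. Critical value z_{0.005} = 2.576.
Revised power = Φ(δ − 2.576) + Φ(−δ − 2.576) = Φ(-1.744) + Φ(-3.407) = 0.0405 + 0.0003 = 0.0409.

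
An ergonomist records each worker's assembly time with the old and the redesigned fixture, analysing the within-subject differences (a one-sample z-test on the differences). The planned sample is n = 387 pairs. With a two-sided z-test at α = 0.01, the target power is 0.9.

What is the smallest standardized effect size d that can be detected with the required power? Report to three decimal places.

Need Φ(δ − 2.576) = 0.9, so δ = 2.576 + 1.282 = 3.857.
(The second rejection-region term Φ(−δ − z_{α/2}) is negligible and dropped.)
δ = d·√n ⇒ d = δ/√n = 3.857/√387 = 0.1961.

d ≈ 0.196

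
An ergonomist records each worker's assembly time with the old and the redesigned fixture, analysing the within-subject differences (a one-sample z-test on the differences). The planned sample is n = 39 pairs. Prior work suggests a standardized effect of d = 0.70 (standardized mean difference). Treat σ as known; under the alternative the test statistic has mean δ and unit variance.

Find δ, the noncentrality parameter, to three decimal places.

δ ≈ 4.371

The noncentrality parameter scales effect size by the design's sample-size factor: δ = d·√n = 0.70 × √39 = 4.3715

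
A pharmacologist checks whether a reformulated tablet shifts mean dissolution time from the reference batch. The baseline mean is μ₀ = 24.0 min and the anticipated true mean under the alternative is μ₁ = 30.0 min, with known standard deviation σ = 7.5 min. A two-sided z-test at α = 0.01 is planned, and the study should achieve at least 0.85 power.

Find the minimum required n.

Standardized effect: d = |μ₁ − μ₀| / σ = |30.0 − 24.0| / 7.5 = 0.8000
For power 0.85 need Φ(δ − z_{0.005}) = 0.85, so δ = z_{0.005} + z_{0.15} = 2.576 + 1.036 = 3.612.
(Ignoring the negligible lower-tail rejection probability gives the usual closed-form inversion.)
δ = d·√n ⇒ n = (δ/d)² = (3.612 / 0.8000)² = 20.39.
Rounding up, n = 21.

n = 21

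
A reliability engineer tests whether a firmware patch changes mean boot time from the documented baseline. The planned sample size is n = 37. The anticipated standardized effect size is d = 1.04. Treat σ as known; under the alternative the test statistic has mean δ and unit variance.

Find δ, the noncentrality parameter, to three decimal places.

δ ≈ 6.326

δ = d·√n = 1.04 × √37 = 6.3261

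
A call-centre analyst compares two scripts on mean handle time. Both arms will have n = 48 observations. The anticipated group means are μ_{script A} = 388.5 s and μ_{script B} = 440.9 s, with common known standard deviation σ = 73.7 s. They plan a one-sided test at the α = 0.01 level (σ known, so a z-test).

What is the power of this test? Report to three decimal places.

Standardized effect: d = |μ_{script A} − μ_{script B}| / σ = |388.5 − 440.9| / 73.7 = 0.7110
Noncentrality parameter: δ = d·√(n/2) = 0.7110 × √(48/2) = 3.4831
One-sided α = 0.01 → critical value z_{0.01} = 2.326.
Power = Φ(δ − 2.326) = Φ(1.157) = 0.8763.

Power ≈ 0.876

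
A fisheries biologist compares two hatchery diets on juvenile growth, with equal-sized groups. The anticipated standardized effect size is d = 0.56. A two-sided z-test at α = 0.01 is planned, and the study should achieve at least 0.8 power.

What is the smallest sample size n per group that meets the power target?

n = 75 per group

For power 0.8 need Φ(δ − z_{0.005}) = 0.8, so δ = z_{0.005} + z_{0.20} = 2.576 + 0.842 = 3.417.
(The Φ(−δ − z_{α/2}) term is vanishingly small for δ > 0 and is dropped in the standard sample-size formula.)
δ = d·√(n/2) ⇒ n = 2(δ/d)² = 2 × (3.417 / 0.56)² = 74.48.
Round up to the next whole unit.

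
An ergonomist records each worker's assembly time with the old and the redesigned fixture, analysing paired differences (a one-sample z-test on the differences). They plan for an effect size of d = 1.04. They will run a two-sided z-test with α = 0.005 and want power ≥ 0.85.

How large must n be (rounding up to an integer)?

For power 0.85 need Φ(δ − z_{0.0025}) = 0.85, so δ = z_{0.0025} + z_{0.15} = 2.807 + 1.036 = 3.843.
(The Φ(−δ − z_{α/2}) term is vanishingly small for δ > 0 and is dropped in the standard sample-size formula.)
δ = d·√n ⇒ n = (δ/d)² = (3.843 / 1.04)² = 13.66.
Round up to the next whole unit.

n = 14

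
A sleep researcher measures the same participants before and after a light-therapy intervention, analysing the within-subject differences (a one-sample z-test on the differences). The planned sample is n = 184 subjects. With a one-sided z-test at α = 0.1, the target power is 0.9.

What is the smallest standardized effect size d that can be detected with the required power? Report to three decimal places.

Required noncentrality: δ = z_{0.1} + z_{0.10} = 1.282 + 1.282 = 2.563.
δ = d·√n ⇒ d = δ/√n = 2.563/√184 = 0.1890.

d ≈ 0.189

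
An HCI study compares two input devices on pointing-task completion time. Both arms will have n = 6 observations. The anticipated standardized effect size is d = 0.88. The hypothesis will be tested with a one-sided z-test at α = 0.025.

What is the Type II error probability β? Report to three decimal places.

Noncentrality parameter: δ = d·√(n/2) = 0.88 × √(6/2) = 1.5242
One-sided α = 0.025 → critical value z_{0.025} = 1.960.
Power = P(Z > 1.960 − δ) = Φ(-0.436) = 0.3315.
Type II error: β = 1 − power = 1 − 0.3315 = 0.6685.

β ≈ 0.668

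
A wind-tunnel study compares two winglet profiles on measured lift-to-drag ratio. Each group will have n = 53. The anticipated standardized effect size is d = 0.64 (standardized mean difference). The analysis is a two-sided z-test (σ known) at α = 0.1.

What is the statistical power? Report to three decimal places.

Noncentrality parameter: δ = d·√(n/2) = 0.64 × √(53/2) = 3.2946
Two-sided α = 0.1 → critical value z_{0.05} = 1.645.
Power = Φ(δ − 1.645) + Φ(−δ − 1.645) = Φ(1.650) + Φ(-4.939) = 0.9505 + 0.0000 = 0.9505.

Power ≈ 0.951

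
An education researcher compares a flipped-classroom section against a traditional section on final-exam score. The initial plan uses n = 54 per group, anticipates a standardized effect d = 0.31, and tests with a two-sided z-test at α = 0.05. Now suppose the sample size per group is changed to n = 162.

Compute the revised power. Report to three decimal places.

With n = 162 per group: δ = d·√(n/2) = 0.31 × √(162/2) = 2.7900. Critical value z_{0.025} = 1.960.
Revised power = Φ(δ − 1.960) + Φ(−δ − 1.960) = Φ(0.830) + Φ(-4.750) = 0.7967 + 0.0000 = 0.7967.

Power ≈ 0.797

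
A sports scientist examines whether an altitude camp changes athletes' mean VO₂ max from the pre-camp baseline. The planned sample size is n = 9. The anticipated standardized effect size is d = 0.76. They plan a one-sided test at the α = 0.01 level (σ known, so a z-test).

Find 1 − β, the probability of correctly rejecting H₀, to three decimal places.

Power ≈ 0.482

Noncentrality parameter: δ = d·√n = 0.76 × √9 = 2.2800
Critical value for a one-sided test at α = 0.01: z_α = 2.326.
Power = P(Z > 2.326 − δ) = Φ(-0.046) = 0.4815.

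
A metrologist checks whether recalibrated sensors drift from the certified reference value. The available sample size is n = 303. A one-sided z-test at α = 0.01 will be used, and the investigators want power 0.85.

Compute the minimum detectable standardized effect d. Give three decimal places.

d ≈ 0.193

Required noncentrality: δ = z_{0.01} + z_{0.15} = 2.326 + 1.036 = 3.363.
δ = d·√n ⇒ d = δ/√n = 3.363/√303 = 0.1932.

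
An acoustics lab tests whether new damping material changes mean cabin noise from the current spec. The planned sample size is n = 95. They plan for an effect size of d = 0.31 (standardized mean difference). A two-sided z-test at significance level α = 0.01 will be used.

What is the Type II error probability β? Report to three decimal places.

Noncentrality parameter: δ = d·√n = 0.31 × √95 = 3.0215
Two-sided α = 0.01 → critical value z_{0.005} = 2.576.
Power = Φ(δ − 2.576) + Φ(−δ − 2.576) = Φ(0.446) + Φ(-5.597) = 0.6721 + 0.0000 = 0.6721.
Type II error: β = 1 − power = 1 − 0.6721 = 0.3279.

β ≈ 0.328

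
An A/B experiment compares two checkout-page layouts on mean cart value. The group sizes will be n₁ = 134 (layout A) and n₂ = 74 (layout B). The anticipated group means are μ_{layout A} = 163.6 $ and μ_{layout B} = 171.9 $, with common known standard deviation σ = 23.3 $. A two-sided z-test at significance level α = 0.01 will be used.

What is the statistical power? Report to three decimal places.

Power ≈ 0.454

Standardized effect: d = |μ_{layout A} − μ_{layout B}| / σ = |163.6 − 171.9| / 23.3 = 0.3562
Noncentrality parameter: λ = d / √(1/n₁ + 1/n₂) = 0.3562 / √(1/134 + 1/74) = 2.4596
Two-sided α = 0.01 → critical value z_{0.005} = 2.576.
Power = Φ(λ − 2.576) + Φ(−λ − 2.576) = Φ(-0.116) + Φ(-5.035) = 0.4537 + 0.0000 = 0.4537.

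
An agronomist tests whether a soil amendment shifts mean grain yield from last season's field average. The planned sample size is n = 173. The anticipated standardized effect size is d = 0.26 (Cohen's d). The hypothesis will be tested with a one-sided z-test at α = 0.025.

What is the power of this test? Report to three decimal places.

Power ≈ 0.928

Noncentrality parameter: δ = d·√n = 0.26 × √173 = 3.4198
One-sided α = 0.025 → critical value z_{0.025} = 1.960.
Power = Φ(δ − 1.960) = Φ(1.460) = 0.9278.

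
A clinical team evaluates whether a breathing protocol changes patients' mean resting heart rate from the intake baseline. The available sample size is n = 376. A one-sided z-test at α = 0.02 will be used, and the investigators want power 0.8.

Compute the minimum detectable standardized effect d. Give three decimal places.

Need Φ(δ − 2.054) = 0.8, so δ = 2.054 + 0.842 = 2.895.
δ = d·√n ⇒ d = δ/√n = 2.895/√376 = 0.1493.

d ≈ 0.149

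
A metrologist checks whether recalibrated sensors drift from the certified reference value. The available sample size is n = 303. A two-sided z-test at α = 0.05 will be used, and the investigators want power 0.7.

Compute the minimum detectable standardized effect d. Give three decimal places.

d ≈ 0.143

Need Φ(δ − 1.960) = 0.7, so δ = 1.960 + 0.524 = 2.484.
(Lower-tail contribution to power is negligible for δ > 0.)
δ = d·√n ⇒ d = δ/√n = 2.484/√303 = 0.1427.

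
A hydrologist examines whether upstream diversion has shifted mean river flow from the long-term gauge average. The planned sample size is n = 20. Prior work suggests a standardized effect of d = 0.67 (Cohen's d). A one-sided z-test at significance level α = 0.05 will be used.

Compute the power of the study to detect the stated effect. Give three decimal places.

Power ≈ 0.912

Noncentrality parameter: λ = d·√n = 0.67 × √20 = 2.9963
Critical value for a one-sided test at α = 0.05: z_α = 1.645.
Power = Φ(λ − 1.645) = Φ(1.351) = 0.9117.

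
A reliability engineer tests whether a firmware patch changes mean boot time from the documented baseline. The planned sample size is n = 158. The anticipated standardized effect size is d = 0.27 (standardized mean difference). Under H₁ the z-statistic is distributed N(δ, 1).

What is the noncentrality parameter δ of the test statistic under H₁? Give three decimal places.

δ ≈ 3.394

δ = d·√n = 0.27 × √158 = 3.3938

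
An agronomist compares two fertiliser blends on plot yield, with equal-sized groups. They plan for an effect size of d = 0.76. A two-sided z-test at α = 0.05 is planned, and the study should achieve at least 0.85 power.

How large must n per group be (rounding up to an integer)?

For power 0.85 need Φ(δ − z_{0.025}) = 0.85, so δ = z_{0.025} + z_{0.15} = 1.960 + 1.036 = 2.996.
(The Φ(−δ − z_{α/2}) term is vanishingly small for δ > 0 and is dropped in the standard sample-size formula.)
δ = d·√(n/2) ⇒ n = 2(δ/d)² = 2 × (2.996 / 0.76)² = 31.09.
Rounding up, n = 32 per group.

n = 32 per group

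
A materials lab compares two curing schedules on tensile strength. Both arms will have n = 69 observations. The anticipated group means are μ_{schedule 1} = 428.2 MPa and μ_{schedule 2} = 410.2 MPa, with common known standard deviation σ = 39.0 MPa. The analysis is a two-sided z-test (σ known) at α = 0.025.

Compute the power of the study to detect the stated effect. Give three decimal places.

Power ≈ 0.681

Standardized effect: d = |μ_{schedule 1} − μ_{schedule 2}| / σ = |428.2 − 410.2| / 39.0 = 0.4615
Noncentrality parameter: δ = d·√(n/2) = 0.4615 × √(69/2) = 2.7109
Two-sided α = 0.025 → critical value z_{0.0125} = 2.241.
Power = Φ(δ − 2.241) + Φ(−δ − 2.241) = Φ(0.470) + Φ(-4.952) = 0.6807 + 0.0000 = 0.6807.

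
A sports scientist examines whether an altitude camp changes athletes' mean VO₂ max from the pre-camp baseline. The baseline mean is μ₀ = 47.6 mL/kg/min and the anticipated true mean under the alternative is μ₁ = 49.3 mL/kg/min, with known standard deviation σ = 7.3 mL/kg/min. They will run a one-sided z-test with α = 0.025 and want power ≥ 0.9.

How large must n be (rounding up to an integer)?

Standardized effect: d = |μ₁ − μ₀| / σ = |49.3 − 47.6| / 7.3 = 0.2329
Set Φ(δ − 1.960) = 0.9; then δ − 1.960 = Φ⁻¹(0.9) = 1.282, giving δ = 3.242.
δ = d·√n ⇒ n = (δ/d)² = (3.242 / 0.2329)² = 193.75.
Round up to the next whole unit.

n = 194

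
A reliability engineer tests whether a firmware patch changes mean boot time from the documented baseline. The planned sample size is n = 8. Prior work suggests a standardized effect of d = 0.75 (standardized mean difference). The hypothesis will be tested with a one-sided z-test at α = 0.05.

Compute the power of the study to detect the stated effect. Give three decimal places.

Noncentrality parameter: δ = d·√n = 0.75 × √8 = 2.1213
One-sided α = 0.05 → critical value z_{0.05} = 1.645.
Power = Φ(δ − 1.645) = Φ(0.476) = 0.6831.

Power ≈ 0.683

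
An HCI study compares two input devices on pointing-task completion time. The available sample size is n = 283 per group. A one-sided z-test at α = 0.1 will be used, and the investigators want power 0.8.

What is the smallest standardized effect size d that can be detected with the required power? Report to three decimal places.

d ≈ 0.178

Required noncentrality: δ = z_{0.1} + z_{0.20} = 1.282 + 0.842 = 2.123.
δ = d·√(n/2) ⇒ d = δ/√(n/2) = 2.123/√(283/2) = 0.1785.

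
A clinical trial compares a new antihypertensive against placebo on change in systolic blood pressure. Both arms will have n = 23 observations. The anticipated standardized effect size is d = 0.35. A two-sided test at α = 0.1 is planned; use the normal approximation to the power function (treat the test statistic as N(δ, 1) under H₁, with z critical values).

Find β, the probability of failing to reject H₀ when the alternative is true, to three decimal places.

β ≈ 0.674

Noncentrality parameter: λ = d·√(n/2) = 0.35 × √(23/2) = 1.1869
Critical value for a two-sided test at α = 0.1: z_{α/2} = 1.645.
Power = Φ(λ − 1.645) + Φ(−λ − 1.645) = Φ(-0.458) + Φ(-2.832) = 0.3235 + 0.0023 = 0.3258.
Type II error: β = 1 − power = 1 − 0.3258 = 0.6742.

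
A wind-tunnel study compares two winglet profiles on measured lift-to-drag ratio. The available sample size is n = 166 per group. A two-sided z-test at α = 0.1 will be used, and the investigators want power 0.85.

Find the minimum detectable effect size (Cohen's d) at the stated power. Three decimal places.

d ≈ 0.294

Need Φ(δ − 1.645) = 0.85, so δ = 1.645 + 1.036 = 2.681.
(Lower-tail contribution to power is negligible for δ > 0.)
δ = d·√(n/2) ⇒ d = δ/√(n/2) = 2.681/√(166/2) = 0.2943.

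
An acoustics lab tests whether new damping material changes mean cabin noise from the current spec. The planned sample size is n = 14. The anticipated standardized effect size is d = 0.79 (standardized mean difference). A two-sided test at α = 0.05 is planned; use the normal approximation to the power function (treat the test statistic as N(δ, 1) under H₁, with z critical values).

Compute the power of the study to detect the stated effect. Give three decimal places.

Power ≈ 0.840

Noncentrality parameter: δ = d·√n = 0.79 × √14 = 2.9559
Critical value for a two-sided test at α = 0.05: z_{α/2} = 1.960.
Power = Φ(δ − 1.960) + Φ(−δ − 1.960) = Φ(0.996) + Φ(-4.916) = 0.8404 + 0.0000 = 0.8404.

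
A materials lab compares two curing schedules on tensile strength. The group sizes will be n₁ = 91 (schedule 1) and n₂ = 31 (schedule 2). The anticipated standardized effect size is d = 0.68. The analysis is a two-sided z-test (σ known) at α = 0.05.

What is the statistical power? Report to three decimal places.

Power ≈ 0.905

Noncentrality parameter: δ = d / √(1/n₁ + 1/n₂) = 0.68 / √(1/91 + 1/31) = 3.2699
Two-sided α = 0.05 → critical value z_{0.025} = 1.960.
Power = Φ(δ − 1.960) + Φ(−δ − 1.960) = Φ(1.310) + Φ(-5.230) = 0.9049 + 0.0000 = 0.9049.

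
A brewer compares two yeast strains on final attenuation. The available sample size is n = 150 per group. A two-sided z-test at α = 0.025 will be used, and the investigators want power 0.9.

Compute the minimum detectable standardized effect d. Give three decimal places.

d ≈ 0.407

Need Φ(δ − 2.241) = 0.9, so δ = 2.241 + 1.282 = 3.523.
(Lower-tail contribution to power is negligible for δ > 0.)
δ = d·√(n/2) ⇒ d = δ/√(n/2) = 3.523/√(150/2) = 0.4068.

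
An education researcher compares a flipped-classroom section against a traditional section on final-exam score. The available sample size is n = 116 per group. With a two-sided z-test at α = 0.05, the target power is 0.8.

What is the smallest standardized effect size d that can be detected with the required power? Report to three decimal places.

d ≈ 0.368

Required noncentrality: δ = z_{0.025} + z_{0.20} = 1.960 + 0.842 = 2.802.
(The second rejection-region term Φ(−δ − z_{α/2}) is negligible and dropped.)
δ = d·√(n/2) ⇒ d = δ/√(n/2) = 2.802/√(116/2) = 0.3679.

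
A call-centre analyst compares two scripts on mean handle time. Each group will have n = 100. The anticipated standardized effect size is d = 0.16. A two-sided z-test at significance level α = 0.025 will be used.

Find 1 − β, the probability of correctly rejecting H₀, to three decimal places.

Power ≈ 0.134

Noncentrality parameter: δ = d·√(n/2) = 0.16 × √(100/2) = 1.1314
Critical value for a two-sided test at α = 0.025: z_{α/2} = 2.241.
Power = Φ(δ − 2.241) + Φ(−δ − 2.241) = Φ(-1.110) + Φ(-3.373) = 0.1335 + 0.0004 = 0.1339.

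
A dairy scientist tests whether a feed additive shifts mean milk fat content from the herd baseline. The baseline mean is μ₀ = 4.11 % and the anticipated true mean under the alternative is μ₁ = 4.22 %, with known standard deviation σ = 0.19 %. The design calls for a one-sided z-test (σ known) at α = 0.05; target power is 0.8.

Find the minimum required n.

n = 19

Standardized effect: d = |μ₁ − μ₀| / σ = |4.22 − 4.11| / 0.19 = 0.5789
For power 0.8 need Φ(δ − z_{0.05}) = 0.8, so δ = z_{0.05} + z_{0.20} = 1.645 + 0.842 = 2.486.
δ = d·√n ⇒ n = (δ/d)² = (2.486 / 0.5789)² = 18.45.
Round up to the next whole unit.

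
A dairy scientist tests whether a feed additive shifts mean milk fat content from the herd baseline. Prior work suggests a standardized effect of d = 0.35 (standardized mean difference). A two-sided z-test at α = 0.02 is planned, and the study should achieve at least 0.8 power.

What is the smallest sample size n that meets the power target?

n = 82

Set Φ(δ − 2.326) = 0.8; then δ − 2.326 = Φ⁻¹(0.8) = 0.842, giving δ = 3.168.
(For δ > 0 the lower-tail rejection region contributes negligibly to power, so the one-term inversion is standard.)
δ = d·√n ⇒ n = (δ/d)² = (3.168 / 0.35)² = 81.93.
Round up to the next whole unit.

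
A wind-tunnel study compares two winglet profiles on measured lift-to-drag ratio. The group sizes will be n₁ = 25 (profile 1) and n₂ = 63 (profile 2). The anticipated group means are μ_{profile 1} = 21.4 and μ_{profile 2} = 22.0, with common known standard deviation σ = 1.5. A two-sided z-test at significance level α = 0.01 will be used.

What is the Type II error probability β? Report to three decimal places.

Standardized effect: d = |μ_{profile 1} − μ_{profile 2}| / σ = |21.4 − 22.0| / 1.5 = 0.4000
Noncentrality parameter: δ = d / √(1/n₁ + 1/n₂) = 0.4000 / √(1/25 + 1/63) = 1.6922
Critical value for a two-sided test at α = 0.01: z_{α/2} = 2.576.
Power = Φ(δ − 2.576) + Φ(−δ − 2.576) = Φ(-0.884) + Φ(-4.268) = 0.1885 + 0.0000 = 0.1885.
Type II error: β = 1 − power = 1 − 0.1885 = 0.8115.

β ≈ 0.812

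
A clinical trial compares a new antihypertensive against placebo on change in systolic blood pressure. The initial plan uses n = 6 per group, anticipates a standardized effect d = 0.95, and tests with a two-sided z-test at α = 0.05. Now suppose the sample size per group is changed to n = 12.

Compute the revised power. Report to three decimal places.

With n = 12 per group: δ = d·√(n/2) = 0.95 × √(12/2) = 2.3270. Critical value z_{0.025} = 1.960.
Revised power = Φ(δ − 1.960) + Φ(−δ − 1.960) = Φ(0.367) + Φ(-4.287) = 0.6432 + 0.0000 = 0.6432.

Power ≈ 0.643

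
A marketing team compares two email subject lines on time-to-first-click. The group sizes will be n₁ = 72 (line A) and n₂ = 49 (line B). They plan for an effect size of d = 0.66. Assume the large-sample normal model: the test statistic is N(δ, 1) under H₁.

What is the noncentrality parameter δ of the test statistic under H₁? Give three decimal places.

δ = d / √(1/n₁ + 1/n₂) = 0.66 / √(1/72 + 1/49) = 3.5638

δ ≈ 3.564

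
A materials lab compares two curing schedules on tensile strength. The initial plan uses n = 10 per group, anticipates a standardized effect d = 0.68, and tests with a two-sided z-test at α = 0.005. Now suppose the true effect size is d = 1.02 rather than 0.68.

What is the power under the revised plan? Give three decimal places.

Power ≈ 0.299

With d = 1.02: δ = d·√(n/2) = 1.02 × √(10/2) = 2.2808. Critical value z_{0.0025} = 2.807.
Revised power = Φ(δ − 2.807) + Φ(−δ − 2.807) = Φ(-0.526) + Φ(-5.088) = 0.2994 + 0.0000 = 0.2994.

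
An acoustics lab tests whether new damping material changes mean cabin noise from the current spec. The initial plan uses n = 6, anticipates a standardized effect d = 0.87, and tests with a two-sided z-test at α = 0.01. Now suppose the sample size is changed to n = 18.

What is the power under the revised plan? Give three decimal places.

Power ≈ 0.868

With n = 18: δ = d·√n = 0.87 × √18 = 3.6911. Critical value z_{0.005} = 2.576.
Revised power = Φ(δ − 2.576) + Φ(−δ − 2.576) = Φ(1.115) + Φ(-6.267) = 0.8676 + 0.0000 = 0.8676.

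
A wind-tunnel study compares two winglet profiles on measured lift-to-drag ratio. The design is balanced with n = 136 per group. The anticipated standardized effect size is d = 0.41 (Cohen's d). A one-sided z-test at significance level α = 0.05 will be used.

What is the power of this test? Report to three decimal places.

Noncentrality parameter: δ = d·√(n/2) = 0.41 × √(136/2) = 3.3809
Critical value for a one-sided test at α = 0.05: z_α = 1.645.
Power = Φ(δ − 1.645) = Φ(1.736) = 0.9587.

Power ≈ 0.959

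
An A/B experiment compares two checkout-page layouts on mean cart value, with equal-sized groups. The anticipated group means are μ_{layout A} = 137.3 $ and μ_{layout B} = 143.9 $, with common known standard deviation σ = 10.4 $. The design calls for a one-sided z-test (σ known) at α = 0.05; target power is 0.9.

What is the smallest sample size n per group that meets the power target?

n = 43 per group

Standardized effect: d = |μ_{layout A} − μ_{layout B}| / σ = |137.3 − 143.9| / 10.4 = 0.6346
Set Φ(δ − 1.645) = 0.9; then δ − 1.645 = Φ⁻¹(0.9) = 1.282, giving δ = 2.926.
δ = d·√(n/2) ⇒ n = 2(δ/d)² = 2 × (2.926 / 0.6346)² = 42.53.
Round up to the next whole unit.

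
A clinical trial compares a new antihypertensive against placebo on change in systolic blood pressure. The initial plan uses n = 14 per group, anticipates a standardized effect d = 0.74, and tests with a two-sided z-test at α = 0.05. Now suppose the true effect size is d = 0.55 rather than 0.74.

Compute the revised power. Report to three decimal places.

Power ≈ 0.307

With d = 0.55: δ = d·√(n/2) = 0.55 × √(14/2) = 1.4552. Critical value z_{0.025} = 1.960.
Revised power = Φ(δ − 1.960) + Φ(−δ − 1.960) = Φ(-0.505) + Φ(-3.415) = 0.3068 + 0.0003 = 0.3072.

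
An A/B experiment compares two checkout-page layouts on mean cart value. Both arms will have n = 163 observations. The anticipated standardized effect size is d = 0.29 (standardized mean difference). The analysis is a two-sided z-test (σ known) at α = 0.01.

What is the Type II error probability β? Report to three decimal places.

Noncentrality parameter: δ = d·√(n/2) = 0.29 × √(163/2) = 2.6180
Critical value for a two-sided test at α = 0.01: z_{α/2} = 2.576.
Power = Φ(δ − 2.576) + Φ(−δ − 2.576) = Φ(0.042) + Φ(-5.194) = 0.5168 + 0.0000 = 0.5168.
Type II error: β = 1 − power = 1 − 0.5168 = 0.4832.

β ≈ 0.483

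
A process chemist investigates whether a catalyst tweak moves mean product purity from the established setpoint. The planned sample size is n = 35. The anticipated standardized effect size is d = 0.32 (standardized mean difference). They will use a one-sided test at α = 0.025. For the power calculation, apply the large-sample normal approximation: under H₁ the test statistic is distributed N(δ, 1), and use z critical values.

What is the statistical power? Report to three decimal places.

Noncentrality parameter: δ = d·√n = 0.32 × √35 = 1.8931
One-sided α = 0.025 → critical value z_{0.025} = 1.960.
Power = Φ(δ − 1.960) = Φ(-0.067) = 0.4734.

Power ≈ 0.473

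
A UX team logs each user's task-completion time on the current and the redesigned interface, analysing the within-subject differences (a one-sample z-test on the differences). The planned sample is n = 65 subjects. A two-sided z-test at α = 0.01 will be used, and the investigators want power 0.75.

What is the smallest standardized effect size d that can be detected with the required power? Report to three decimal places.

Need Φ(δ − 2.576) = 0.75, so δ = 2.576 + 0.674 = 3.250.
(Lower-tail contribution to power is negligible for δ > 0.)
δ = d·√n ⇒ d = δ/√n = 3.250/√65 = 0.4032.

d ≈ 0.403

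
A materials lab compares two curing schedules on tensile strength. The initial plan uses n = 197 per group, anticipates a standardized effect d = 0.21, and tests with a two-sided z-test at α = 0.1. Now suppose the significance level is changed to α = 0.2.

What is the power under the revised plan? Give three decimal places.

Power ≈ 0.789

δ = d·√(n/2) = 0.21 × √(197/2) = 2.0842 (unchanged). New critical value: z_{0.1} = 1.282.
Revised power = Φ(δ − 1.282) + Φ(−δ − 1.282) = Φ(0.803) + Φ(-3.366) = 0.7889 + 0.0004 = 0.7893.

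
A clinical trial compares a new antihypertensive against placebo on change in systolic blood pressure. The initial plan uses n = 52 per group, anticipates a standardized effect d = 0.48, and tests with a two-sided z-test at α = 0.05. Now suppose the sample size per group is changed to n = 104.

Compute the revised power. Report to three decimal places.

With n = 104 per group: δ = d·√(n/2) = 0.48 × √(104/2) = 3.4613. Critical value z_{0.025} = 1.960.
Revised power = Φ(δ − 1.960) + Φ(−δ − 1.960) = Φ(1.501) + Φ(-5.421) = 0.9334 + 0.0000 = 0.9334.

Power ≈ 0.933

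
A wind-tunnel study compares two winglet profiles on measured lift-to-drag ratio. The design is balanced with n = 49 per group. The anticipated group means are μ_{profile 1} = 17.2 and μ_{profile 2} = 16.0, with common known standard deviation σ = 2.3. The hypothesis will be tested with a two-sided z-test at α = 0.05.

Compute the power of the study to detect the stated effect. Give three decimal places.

Standardized effect: d = |μ_{profile 1} − μ_{profile 2}| / σ = |17.2 − 16.0| / 2.3 = 0.5217
Noncentrality parameter: δ = d·√(n/2) = 0.5217 × √(49/2) = 2.5825
Critical value for a two-sided test at α = 0.05: z_{α/2} = 1.960.
Power = Φ(δ − 1.960) + Φ(−δ − 1.960) = Φ(0.623) + Φ(-4.542) = 0.7332 + 0.0000 = 0.7332.

Power ≈ 0.733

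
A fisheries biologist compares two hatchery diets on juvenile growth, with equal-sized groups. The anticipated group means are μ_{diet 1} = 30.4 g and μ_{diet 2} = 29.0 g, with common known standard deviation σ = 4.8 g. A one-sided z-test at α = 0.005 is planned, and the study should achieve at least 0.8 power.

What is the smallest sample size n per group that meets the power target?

Standardized effect: d = |μ_{diet 1} − μ_{diet 2}| / σ = |30.4 − 29.0| / 4.8 = 0.2917
For power 0.8 need Φ(δ − z_{0.005}) = 0.8, so δ = z_{0.005} + z_{0.20} = 2.576 + 0.842 = 3.417.
δ = d·√(n/2) ⇒ n = 2(δ/d)² = 2 × (3.417 / 0.2917)² = 274.57.
Round up to the next whole unit.

n = 275 per group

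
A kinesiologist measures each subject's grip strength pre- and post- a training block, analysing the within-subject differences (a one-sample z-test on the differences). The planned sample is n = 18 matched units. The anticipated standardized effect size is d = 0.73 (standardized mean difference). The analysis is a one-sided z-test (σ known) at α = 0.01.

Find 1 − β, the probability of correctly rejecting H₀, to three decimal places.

Power ≈ 0.780

Noncentrality parameter: δ = d·√n = 0.73 × √18 = 3.0971
One-sided α = 0.01 → critical value z_{0.01} = 2.326.
Power = Φ(δ − 2.326) = Φ(0.771) = 0.7796.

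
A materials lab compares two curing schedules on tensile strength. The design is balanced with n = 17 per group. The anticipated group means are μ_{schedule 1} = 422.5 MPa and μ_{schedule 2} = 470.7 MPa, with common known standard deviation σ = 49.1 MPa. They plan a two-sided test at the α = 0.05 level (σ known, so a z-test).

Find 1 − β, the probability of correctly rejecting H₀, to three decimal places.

Standardized effect: d = |μ_{schedule 1} − μ_{schedule 2}| / σ = |422.5 − 470.7| / 49.1 = 0.9817
Noncentrality parameter: δ = d·√(n/2) = 0.9817 × √(17/2) = 2.8620
Two-sided α = 0.05 → critical value z_{0.025} = 1.960.
Power = Φ(δ − 1.960) + Φ(−δ − 1.960) = Φ(0.902) + Φ(-4.822) = 0.8165 + 0.0000 = 0.8165.

Power ≈ 0.816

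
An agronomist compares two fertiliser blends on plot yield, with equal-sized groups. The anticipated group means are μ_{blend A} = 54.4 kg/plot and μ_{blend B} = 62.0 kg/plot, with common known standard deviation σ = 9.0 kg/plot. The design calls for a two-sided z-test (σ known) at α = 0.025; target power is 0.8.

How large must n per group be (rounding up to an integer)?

n = 27 per group

Standardized effect: d = |μ_{blend A} − μ_{blend B}| / σ = |54.4 − 62.0| / 9.0 = 0.8444
Set Φ(δ − 2.241) = 0.8; then δ − 2.241 = Φ⁻¹(0.8) = 0.842, giving δ = 3.083.
(The Φ(−δ − z_{α/2}) term is vanishingly small for δ > 0 and is dropped in the standard sample-size formula.)
δ = d·√(n/2) ⇒ n = 2(δ/d)² = 2 × (3.083 / 0.8444)² = 26.66.
Rounding up, n = 27 per group.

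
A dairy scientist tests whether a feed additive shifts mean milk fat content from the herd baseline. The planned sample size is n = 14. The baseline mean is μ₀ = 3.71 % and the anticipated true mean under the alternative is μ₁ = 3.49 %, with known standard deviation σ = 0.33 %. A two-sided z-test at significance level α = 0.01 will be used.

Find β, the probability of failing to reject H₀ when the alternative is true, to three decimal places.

β ≈ 0.532

Standardized effect: d = |μ₁ − μ₀| / σ = |3.49 − 3.71| / 0.33 = 0.6667
Noncentrality parameter: λ = d·√n = 0.6667 × √14 = 2.4944
Critical value for a two-sided test at α = 0.01: z_{α/2} = 2.576.
Power = Φ(λ − 2.576) + Φ(−λ − 2.576) = Φ(-0.081) + Φ(-5.070) = 0.4676 + 0.0000 = 0.4676.
Type II error: β = 1 − power = 1 − 0.4676 = 0.5324.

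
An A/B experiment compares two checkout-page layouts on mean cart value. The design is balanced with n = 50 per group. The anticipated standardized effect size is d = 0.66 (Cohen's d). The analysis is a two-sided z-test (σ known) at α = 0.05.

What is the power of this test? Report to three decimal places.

Noncentrality parameter: δ = d·√(n/2) = 0.66 × √(50/2) = 3.3000
Two-sided α = 0.05 → critical value z_{0.025} = 1.960.
Power = Φ(δ − 1.960) + Φ(−δ − 1.960) = Φ(1.340) + Φ(-5.260) = 0.9099 + 0.0000 = 0.9099.

Power ≈ 0.910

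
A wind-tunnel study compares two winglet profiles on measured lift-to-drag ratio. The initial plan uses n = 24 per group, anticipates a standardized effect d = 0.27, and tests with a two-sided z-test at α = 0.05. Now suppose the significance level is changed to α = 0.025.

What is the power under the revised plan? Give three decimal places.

Power ≈ 0.097

δ = d·√(n/2) = 0.27 × √(24/2) = 0.9353 (unchanged). New critical value: z_{0.0125} = 2.241.
Revised power = Φ(δ − 2.241) + Φ(−δ − 2.241) = Φ(-1.306) + Φ(-3.177) = 0.0958 + 0.0007 = 0.0965.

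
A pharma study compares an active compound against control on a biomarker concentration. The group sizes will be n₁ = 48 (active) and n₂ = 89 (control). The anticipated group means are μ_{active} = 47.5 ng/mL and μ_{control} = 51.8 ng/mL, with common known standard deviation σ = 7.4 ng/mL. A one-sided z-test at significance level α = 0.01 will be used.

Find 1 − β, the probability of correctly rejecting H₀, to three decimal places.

Standardized effect: d = |μ_{active} − μ_{control}| / σ = |47.5 − 51.8| / 7.4 = 0.5811
Noncentrality parameter: δ = d / √(1/n₁ + 1/n₂) = 0.5811 / √(1/48 + 1/89) = 3.2448
Critical value for a one-sided test at α = 0.01: z_α = 2.326.
Power = P(Z > 2.326 − δ) = Φ(0.918) = 0.8208.

Power ≈ 0.821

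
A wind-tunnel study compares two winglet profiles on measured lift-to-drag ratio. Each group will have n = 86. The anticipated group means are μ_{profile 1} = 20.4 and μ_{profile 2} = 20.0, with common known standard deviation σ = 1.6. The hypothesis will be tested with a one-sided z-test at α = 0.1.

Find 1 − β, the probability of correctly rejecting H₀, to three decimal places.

Power ≈ 0.640

Standardized effect: d = |μ_{profile 1} − μ_{profile 2}| / σ = |20.4 − 20.0| / 1.6 = 0.2500
Noncentrality parameter: δ = d·√(n/2) = 0.2500 × √(86/2) = 1.6394
One-sided α = 0.1 → critical value z_{0.1} = 1.282.
Power = P(Z > 1.282 − δ) = Φ(0.358) = 0.6398.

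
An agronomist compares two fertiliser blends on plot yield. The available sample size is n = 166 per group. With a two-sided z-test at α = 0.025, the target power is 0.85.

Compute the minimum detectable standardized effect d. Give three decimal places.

d ≈ 0.360

Required noncentrality: δ = z_{0.0125} + z_{0.15} = 2.241 + 1.036 = 3.278.
(Lower-tail contribution to power is negligible for δ > 0.)
δ = d·√(n/2) ⇒ d = δ/√(n/2) = 3.278/√(166/2) = 0.3598.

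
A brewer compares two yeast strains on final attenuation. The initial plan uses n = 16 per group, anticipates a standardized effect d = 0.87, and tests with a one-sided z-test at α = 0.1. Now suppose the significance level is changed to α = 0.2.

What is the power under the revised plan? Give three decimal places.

Power ≈ 0.947

δ = d·√(n/2) = 0.87 × √(16/2) = 2.4607 (unchanged). New critical value: z_{0.2} = 0.842.
Revised power = Φ(δ − 0.842) = Φ(1.619) = 0.9473.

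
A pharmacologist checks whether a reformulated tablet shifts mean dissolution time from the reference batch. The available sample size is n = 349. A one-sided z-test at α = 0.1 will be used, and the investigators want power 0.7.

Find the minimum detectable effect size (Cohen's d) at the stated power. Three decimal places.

d ≈ 0.097

Need Φ(δ − 1.282) = 0.7, so δ = 1.282 + 0.524 = 1.806.
δ = d·√n ⇒ d = δ/√n = 1.806/√349 = 0.0967.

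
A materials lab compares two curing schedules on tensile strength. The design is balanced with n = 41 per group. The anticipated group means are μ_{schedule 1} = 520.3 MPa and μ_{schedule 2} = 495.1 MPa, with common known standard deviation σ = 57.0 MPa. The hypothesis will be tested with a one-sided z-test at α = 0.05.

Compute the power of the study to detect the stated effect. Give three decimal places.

Standardized effect: d = |μ_{schedule 1} − μ_{schedule 2}| / σ = |520.3 − 495.1| / 57.0 = 0.4421
Noncentrality parameter: δ = d·√(n/2) = 0.4421 × √(41/2) = 2.0017
Critical value for a one-sided test at α = 0.05: z_α = 1.645.
Power = P(Z > 1.645 − δ) = Φ(0.357) = 0.6394.

Power ≈ 0.639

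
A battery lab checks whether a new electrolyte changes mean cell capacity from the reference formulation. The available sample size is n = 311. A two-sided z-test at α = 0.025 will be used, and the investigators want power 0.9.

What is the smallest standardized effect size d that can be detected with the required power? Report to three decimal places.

Need Φ(δ − 2.241) = 0.9, so δ = 2.241 + 1.282 = 3.523.
(The second rejection-region term Φ(−δ − z_{α/2}) is negligible and dropped.)
δ = d·√n ⇒ d = δ/√n = 3.523/√311 = 0.1998.

d ≈ 0.200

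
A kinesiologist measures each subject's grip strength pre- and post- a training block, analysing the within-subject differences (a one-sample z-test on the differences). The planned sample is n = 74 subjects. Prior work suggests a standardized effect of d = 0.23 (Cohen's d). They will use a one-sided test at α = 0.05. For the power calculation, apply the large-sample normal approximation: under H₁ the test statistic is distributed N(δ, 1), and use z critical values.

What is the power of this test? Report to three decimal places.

Power ≈ 0.631

Noncentrality parameter: δ = d·√n = 0.23 × √74 = 1.9785
Critical value for a one-sided test at α = 0.05: z_α = 1.645.
Power = Φ(δ − 1.645) = Φ(0.334) = 0.6307.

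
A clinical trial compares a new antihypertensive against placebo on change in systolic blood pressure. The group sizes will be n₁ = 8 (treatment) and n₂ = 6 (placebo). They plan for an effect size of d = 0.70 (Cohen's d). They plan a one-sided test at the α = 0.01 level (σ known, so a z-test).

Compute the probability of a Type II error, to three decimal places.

Noncentrality parameter: δ = d / √(1/n₁ + 1/n₂) = 0.70 / √(1/8 + 1/6) = 1.2961
One-sided α = 0.01 → critical value z_{0.01} = 2.326.
Power = P(Z > 2.326 − δ) = Φ(-1.030) = 0.1515.
Type II error: β = 1 − power = 1 − 0.1515 = 0.8485.

β ≈ 0.849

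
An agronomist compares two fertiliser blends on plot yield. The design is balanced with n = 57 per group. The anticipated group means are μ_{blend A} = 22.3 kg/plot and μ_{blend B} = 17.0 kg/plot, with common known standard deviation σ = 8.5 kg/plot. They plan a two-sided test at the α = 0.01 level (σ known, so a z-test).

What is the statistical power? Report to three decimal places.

Standardized effect: d = |μ_{blend A} − μ_{blend B}| / σ = |22.3 − 17.0| / 8.5 = 0.6235
Noncentrality parameter: δ = d·√(n/2) = 0.6235 × √(57/2) = 3.3287
Critical value for a two-sided test at α = 0.01: z_{α/2} = 2.576.
Power = Φ(δ − 2.576) + Φ(−δ − 2.576) = Φ(0.753) + Φ(-5.905) = 0.7742 + 0.0000 = 0.7742.

Power ≈ 0.774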